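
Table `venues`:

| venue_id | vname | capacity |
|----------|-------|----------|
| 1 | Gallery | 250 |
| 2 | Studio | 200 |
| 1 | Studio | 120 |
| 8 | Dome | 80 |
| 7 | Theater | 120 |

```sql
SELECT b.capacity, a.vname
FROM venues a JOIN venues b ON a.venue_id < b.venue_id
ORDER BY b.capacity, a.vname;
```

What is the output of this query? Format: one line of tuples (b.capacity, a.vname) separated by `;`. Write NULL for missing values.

INNER JOIN keeps only pairs where the ON condition holds.
Matching on a.venue_id < b.venue_id.
- a row (venue_id=1): matches 3 b row(s) → 3 output row(s).
- a row (venue_id=2): matches 2 b row(s) → 2 output row(s).
- a row (venue_id=1): matches 3 b row(s) → 3 output row(s).
- a row (venue_id=8): no match → dropped.
- a row (venue_id=7): matches 1 b row(s) → 1 output row(s).
After projecting and ordering:
b.capacity | a.vname
80 | Gallery
80 | Studio
80 | Studio
80 | Theater
120 | Gallery
120 | Studio
120 | Studio
200 | Gallery
200 | Studio

(80, Gallery); (80, Studio); (80, Studio); (80, Theater); (120, Gallery); (120, Studio); (120, Studio); (200, Gallery); (200, Studio)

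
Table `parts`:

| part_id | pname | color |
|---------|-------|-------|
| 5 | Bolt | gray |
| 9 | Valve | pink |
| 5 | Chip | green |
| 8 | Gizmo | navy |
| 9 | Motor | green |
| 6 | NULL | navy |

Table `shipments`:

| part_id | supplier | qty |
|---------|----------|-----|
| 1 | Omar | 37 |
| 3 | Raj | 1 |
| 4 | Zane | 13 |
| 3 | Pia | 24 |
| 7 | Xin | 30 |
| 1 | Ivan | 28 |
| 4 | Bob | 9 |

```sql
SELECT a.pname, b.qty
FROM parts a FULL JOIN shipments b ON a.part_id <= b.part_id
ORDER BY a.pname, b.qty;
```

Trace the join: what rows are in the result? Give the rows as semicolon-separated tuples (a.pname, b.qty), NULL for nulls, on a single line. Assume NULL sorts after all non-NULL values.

FULL OUTER JOIN keeps every row from both sides; unmatched rows get NULL for the other side's columns.
Matching on a.part_id <= b.part_id.
- a[0] part_id=5 → 1 match(es) in b → 1 row(s).
- a[1] part_id=9 → no match; kept with NULLs on the b side.
- a[2] part_id=5 → 1 match(es) in b → 1 row(s).
- a[3] part_id=8 → no match; kept with NULLs on the b side.
- a[4] part_id=9 → no match; kept with NULLs on the b side.
- a[5] part_id=6 → 1 match(es) in b → 1 row(s).
- 6 b row(s) had no a match → kept, a columns NULL.

(Bolt, 30); (Chip, 30); (Gizmo, NULL); (Motor, NULL); (Valve, NULL); (NULL, 1); (NULL, 9); (NULL, 13); (NULL, 24); (NULL, 28); (NULL, 30); (NULL, 37)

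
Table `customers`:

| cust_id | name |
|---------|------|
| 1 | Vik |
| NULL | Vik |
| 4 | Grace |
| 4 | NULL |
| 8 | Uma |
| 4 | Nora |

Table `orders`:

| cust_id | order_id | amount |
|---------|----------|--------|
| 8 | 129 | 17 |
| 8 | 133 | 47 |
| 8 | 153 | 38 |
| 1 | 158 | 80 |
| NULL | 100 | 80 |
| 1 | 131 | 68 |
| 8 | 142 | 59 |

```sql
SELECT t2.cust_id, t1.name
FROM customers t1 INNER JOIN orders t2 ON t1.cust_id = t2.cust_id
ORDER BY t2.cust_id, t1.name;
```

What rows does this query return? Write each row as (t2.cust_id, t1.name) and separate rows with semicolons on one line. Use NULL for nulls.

(1, Vik); (1, Vik); (8, Uma); (8, Uma); (8, Uma); (8, Uma)

INNER JOIN keeps only pairs where the ON condition holds.
Matching on t1.cust_id = t2.cust_id. A NULL in a compared column never satisfies the condition.
- t1 (cust_id=1) pairs with 2 row(s) of t2.
- t1 (cust_id=NULL) has no partner → excluded.
- t1 (cust_id=4) has no partner → excluded.
- t1 (cust_id=4) has no partner → excluded.
- t1 (cust_id=8) pairs with 4 row(s) of t2.
- t1 (cust_id=4) has no partner → excluded.
After projecting and ordering:
t2.cust_id | t1.name
1 | Vik
1 | Vik
8 | Uma
8 | Uma
8 | Uma
8 | Uma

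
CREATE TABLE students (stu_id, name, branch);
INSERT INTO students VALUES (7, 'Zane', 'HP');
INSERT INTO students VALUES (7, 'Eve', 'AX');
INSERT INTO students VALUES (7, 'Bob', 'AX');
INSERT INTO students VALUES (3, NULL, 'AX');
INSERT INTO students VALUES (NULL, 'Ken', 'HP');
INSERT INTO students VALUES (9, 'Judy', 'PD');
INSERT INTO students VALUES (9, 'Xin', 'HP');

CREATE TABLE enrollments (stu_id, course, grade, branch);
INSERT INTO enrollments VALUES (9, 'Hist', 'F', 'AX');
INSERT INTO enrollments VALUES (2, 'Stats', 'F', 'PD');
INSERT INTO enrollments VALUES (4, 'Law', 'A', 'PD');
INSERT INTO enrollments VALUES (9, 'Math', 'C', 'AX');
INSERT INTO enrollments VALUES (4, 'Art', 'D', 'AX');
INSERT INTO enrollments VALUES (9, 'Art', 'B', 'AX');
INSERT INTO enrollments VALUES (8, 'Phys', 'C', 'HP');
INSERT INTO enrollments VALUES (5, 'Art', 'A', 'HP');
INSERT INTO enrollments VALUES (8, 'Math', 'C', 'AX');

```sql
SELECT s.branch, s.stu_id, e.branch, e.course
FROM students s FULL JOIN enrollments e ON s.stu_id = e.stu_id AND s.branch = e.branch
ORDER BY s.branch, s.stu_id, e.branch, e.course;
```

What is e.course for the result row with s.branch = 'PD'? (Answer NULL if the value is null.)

FULL OUTER JOIN keeps every row from both sides; unmatched rows get NULL for the other side's columns.
Matching on s.stu_id = e.stu_id AND s.branch = e.branch. A NULL in a compared column never satisfies the condition.
- s[0] stu_id=7, branch=HP → no match; kept with NULLs on the e side.
- s[1] stu_id=7, branch=AX → no match; kept with NULLs on the e side.
- s[2] stu_id=7, branch=AX → no match; kept with NULLs on the e side.
- s[3] stu_id=3, branch=AX → no match; kept with NULLs on the e side.
- s[4] stu_id=NULL, branch=HP → no match; kept with NULLs on the e side.
- s[5] stu_id=9, branch=PD → no match; kept with NULLs on the e side.
- s[6] stu_id=9, branch=HP → no match; kept with NULLs on the e side.
- 9 row(s) from e found no s partner → padded with NULL.

NULL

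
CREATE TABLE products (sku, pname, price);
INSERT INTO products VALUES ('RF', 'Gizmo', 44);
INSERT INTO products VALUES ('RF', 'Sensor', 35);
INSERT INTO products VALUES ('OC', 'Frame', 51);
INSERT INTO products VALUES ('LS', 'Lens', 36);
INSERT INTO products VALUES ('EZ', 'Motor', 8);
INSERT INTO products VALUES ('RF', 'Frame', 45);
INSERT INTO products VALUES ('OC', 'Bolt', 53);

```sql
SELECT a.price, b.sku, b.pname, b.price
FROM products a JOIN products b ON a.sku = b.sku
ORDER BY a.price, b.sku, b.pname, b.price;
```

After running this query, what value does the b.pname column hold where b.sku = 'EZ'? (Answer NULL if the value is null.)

Motor

INNER JOIN keeps only pairs where the ON condition holds.
Matching on a.sku = b.sku.
Matched pairs: 15.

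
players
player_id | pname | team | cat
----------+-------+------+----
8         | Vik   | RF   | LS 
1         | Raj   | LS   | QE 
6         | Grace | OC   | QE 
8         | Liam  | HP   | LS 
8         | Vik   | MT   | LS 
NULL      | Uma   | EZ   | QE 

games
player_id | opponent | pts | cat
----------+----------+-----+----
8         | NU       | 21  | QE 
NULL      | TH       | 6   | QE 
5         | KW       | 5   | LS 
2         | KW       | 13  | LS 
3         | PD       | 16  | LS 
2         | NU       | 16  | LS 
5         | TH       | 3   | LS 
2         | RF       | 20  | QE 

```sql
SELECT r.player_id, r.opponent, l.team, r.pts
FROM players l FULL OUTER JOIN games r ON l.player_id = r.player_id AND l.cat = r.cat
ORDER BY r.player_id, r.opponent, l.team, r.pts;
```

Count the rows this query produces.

14

FULL OUTER JOIN keeps every row from both sides; unmatched rows get NULL for the other side's columns.
Matching on l.player_id = r.player_id AND l.cat = r.cat. A NULL in a compared column never satisfies the condition.
Matched pairs: 0; unmatched l rows kept: 6; unmatched r rows kept: 8.
Total: 0 matched + 14 padded = 14 rows.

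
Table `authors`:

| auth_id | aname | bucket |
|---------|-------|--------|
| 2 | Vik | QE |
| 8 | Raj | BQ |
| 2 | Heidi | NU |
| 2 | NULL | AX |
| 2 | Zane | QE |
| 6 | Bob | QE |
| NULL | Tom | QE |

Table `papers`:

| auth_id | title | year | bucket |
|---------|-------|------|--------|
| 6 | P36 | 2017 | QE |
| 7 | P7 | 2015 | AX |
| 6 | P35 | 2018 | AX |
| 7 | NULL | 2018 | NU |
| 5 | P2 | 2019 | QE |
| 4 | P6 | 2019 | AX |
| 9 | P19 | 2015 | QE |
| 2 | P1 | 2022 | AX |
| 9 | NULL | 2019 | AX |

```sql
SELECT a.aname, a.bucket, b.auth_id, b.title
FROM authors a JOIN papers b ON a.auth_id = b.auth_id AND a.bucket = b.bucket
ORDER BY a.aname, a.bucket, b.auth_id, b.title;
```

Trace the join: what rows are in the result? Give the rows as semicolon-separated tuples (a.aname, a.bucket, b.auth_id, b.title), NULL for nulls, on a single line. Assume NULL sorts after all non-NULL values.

(Bob, QE, 6, P36); (NULL, AX, 2, P1)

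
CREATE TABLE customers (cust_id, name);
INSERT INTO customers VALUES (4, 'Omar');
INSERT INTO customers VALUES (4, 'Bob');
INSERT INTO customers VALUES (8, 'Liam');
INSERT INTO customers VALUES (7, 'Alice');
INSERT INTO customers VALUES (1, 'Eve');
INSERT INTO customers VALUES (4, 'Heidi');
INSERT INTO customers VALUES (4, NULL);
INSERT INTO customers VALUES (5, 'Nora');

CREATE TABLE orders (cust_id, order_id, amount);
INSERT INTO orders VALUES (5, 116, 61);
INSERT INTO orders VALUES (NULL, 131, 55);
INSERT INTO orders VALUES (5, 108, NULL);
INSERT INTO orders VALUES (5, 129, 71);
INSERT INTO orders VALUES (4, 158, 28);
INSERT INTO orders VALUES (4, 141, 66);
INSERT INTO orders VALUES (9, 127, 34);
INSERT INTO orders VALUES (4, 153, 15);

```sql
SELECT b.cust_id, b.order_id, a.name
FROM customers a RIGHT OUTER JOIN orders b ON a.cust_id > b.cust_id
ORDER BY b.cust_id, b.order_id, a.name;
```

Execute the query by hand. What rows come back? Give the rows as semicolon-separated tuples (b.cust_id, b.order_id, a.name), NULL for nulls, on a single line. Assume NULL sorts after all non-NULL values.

(4, 141, Alice); (4, 141, Liam); (4, 141, Nora); (4, 153, Alice); (4, 153, Liam); (4, 153, Nora); (4, 158, Alice); (4, 158, Liam); (4, 158, Nora); (5, 108, Alice); (5, 108, Liam); (5, 116, Alice); (5, 116, Liam); (5, 129, Alice); (5, 129, Liam); (9, 127, NULL); (NULL, 131, NULL)

RIGHT JOIN keeps every row from `orders`; unmatched rows get NULL for `customers`'s columns.
Matching on a.cust_id > b.cust_id. A NULL in a compared column never satisfies the condition.
- a[0] cust_id=4 → no match.
- a[1] cust_id=4 → no match.
- a[2] cust_id=8 → 6 match(es) in b → 6 row(s).
- a[3] cust_id=7 → 6 match(es) in b → 6 row(s).
- a[4] cust_id=1 → no match.
- a[5] cust_id=4 → no match.
- a[6] cust_id=4 → no match.
- a[7] cust_id=5 → 3 match(es) in b → 3 row(s).
- plus 2 unmatched b row(s), each kept with NULL a columns.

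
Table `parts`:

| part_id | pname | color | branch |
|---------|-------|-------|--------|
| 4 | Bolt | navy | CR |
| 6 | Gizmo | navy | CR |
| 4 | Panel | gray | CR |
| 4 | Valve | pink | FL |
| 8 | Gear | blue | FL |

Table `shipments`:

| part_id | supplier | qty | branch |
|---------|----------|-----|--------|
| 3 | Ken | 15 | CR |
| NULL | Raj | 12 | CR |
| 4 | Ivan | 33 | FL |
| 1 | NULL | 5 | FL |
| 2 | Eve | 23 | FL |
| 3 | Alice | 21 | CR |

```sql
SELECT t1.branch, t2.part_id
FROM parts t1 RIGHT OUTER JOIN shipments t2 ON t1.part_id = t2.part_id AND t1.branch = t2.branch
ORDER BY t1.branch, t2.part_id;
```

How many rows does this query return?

RIGHT JOIN keeps every row from `shipments`; unmatched rows get NULL for `parts`'s columns.
Matching on t1.part_id = t2.part_id AND t1.branch = t2.branch. A NULL in a compared column never satisfies the condition.
Matched pairs: 1; unmatched t2 rows kept: 5.
Total: 1 matched + 5 padded = 6 rows.

6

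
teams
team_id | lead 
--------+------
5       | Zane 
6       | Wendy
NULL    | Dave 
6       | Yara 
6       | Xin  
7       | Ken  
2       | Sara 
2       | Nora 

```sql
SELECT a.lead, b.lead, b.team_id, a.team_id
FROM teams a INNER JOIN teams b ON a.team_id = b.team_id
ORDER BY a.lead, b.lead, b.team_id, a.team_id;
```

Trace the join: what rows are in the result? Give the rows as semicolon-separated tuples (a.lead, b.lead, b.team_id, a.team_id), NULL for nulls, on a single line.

(Ken, Ken, 7, 7); (Nora, Nora, 2, 2); (Nora, Sara, 2, 2); (Sara, Nora, 2, 2); (Sara, Sara, 2, 2); (Wendy, Wendy, 6, 6); (Wendy, Xin, 6, 6); (Wendy, Yara, 6, 6); (Xin, Wendy, 6, 6); (Xin, Xin, 6, 6); (Xin, Yara, 6, 6); (Yara, Wendy, 6, 6); (Yara, Xin, 6, 6); (Yara, Yara, 6, 6); (Zane, Zane, 5, 5)

INNER JOIN keeps only pairs where the ON condition holds.
Matching on a.team_id = b.team_id. A NULL in a compared column never satisfies the condition.
Matched pairs: 15.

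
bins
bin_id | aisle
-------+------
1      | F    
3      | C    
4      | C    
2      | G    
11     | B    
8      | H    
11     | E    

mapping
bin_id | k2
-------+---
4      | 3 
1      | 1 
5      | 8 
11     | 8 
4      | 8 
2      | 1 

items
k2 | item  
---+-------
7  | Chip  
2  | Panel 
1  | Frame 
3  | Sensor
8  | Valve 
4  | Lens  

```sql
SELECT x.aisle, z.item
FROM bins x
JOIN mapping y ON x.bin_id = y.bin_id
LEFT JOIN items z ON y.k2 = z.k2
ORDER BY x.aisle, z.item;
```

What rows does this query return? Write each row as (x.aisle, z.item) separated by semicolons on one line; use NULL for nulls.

Joins associate left-to-right: bins INNER JOIN mapping on bin_id gives 6 intermediate row(s).
Then LEFT JOIN `items z` on k2: each of those 6 rows is kept; rows whose y.k2 has no match in z get NULL for z's columns.

(B, Valve); (C, Sensor); (C, Valve); (E, Valve); (F, Frame); (G, Frame)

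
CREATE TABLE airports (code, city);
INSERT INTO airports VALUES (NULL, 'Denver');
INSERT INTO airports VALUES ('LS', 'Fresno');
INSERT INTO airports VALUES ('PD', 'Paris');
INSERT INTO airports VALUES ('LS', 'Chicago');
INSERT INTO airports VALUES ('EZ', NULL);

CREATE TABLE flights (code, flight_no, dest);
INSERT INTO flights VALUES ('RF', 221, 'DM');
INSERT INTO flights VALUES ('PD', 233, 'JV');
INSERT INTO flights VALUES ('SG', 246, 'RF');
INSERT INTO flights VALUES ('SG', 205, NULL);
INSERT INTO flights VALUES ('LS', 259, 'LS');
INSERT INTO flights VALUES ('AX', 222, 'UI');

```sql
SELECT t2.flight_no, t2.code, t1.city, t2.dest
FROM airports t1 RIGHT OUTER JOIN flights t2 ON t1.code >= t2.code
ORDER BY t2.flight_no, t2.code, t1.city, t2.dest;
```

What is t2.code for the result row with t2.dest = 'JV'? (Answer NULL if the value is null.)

PD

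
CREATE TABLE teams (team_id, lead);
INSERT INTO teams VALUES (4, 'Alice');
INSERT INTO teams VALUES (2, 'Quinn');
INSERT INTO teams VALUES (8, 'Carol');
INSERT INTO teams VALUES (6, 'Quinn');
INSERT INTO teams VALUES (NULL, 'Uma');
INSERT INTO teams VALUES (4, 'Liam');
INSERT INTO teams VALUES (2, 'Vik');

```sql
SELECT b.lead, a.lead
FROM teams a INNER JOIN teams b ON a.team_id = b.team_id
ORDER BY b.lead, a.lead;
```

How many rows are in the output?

10

INNER JOIN keeps only pairs where the ON condition holds.
Matching on a.team_id = b.team_id. A NULL in a compared column never satisfies the condition.
Matched pairs: 10.
Total: 10 rows.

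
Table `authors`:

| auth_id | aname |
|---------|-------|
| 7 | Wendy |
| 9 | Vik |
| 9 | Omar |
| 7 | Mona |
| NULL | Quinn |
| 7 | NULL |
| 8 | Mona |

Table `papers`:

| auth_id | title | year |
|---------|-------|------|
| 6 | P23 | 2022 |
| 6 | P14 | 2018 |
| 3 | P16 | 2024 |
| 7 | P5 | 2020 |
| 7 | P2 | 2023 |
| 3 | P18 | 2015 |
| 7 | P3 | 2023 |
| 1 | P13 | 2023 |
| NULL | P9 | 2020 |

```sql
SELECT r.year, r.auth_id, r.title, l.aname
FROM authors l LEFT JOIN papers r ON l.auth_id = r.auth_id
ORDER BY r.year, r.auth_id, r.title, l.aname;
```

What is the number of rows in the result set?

13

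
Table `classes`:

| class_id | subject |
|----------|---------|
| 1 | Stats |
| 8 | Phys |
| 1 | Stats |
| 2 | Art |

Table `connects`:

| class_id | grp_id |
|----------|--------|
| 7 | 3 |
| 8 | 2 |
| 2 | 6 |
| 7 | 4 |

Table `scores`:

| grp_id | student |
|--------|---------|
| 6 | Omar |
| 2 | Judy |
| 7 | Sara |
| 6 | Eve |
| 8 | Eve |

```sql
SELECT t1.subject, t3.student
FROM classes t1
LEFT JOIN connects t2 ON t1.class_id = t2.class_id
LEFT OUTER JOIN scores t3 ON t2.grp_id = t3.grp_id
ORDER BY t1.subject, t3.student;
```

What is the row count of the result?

5

Joins associate left-to-right: classes LEFT JOIN connects on class_id gives 4 intermediate row(s).
Then LEFT JOIN `scores t3` on grp_id: each of those 4 rows is kept; rows whose t2.grp_id has no match in t3 get NULL for t3's columns.
Result: 5 row(s).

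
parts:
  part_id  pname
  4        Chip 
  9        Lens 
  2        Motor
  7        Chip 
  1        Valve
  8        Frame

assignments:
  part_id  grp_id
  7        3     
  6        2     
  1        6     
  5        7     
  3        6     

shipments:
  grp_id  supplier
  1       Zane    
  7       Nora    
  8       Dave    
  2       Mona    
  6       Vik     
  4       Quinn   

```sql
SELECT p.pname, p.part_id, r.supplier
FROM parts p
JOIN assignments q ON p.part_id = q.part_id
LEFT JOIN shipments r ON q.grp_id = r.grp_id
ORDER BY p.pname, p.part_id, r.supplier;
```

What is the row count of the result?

2

Evaluate left to right. First `parts p INNER JOIN assignments q` on part_id: 2 row(s).
Then LEFT JOIN `shipments r` on grp_id: each of those 2 rows is kept; rows whose q.grp_id has no match in r get NULL for r's columns.
Result: 2 row(s).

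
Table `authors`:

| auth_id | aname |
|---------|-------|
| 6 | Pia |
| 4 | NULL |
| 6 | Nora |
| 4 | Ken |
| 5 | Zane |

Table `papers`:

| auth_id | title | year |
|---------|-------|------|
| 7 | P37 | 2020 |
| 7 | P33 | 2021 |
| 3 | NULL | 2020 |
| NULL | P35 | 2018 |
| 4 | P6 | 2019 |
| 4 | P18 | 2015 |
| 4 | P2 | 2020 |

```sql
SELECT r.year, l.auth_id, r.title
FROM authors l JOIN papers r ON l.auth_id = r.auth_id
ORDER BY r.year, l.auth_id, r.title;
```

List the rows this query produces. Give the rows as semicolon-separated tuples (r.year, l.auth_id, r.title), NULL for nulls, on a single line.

(2015, 4, P18); (2015, 4, P18); (2019, 4, P6); (2019, 4, P6); (2020, 4, P2); (2020, 4, P2)

INNER JOIN keeps only pairs where the ON condition holds.
Matching on l.auth_id = r.auth_id. A NULL in a compared column never satisfies the condition.
- l (auth_id=6) has no partner → excluded.
- l (auth_id=4) pairs with 3 row(s) of r.
- l (auth_id=6) has no partner → excluded.
- l (auth_id=4) pairs with 3 row(s) of r.
- l (auth_id=5) has no partner → excluded.
After projecting and ordering:
r.year | l.auth_id | r.title
2015 | 4 | P18
2015 | 4 | P18
2019 | 4 | P6
2019 | 4 | P6
2020 | 4 | P2
2020 | 4 | P2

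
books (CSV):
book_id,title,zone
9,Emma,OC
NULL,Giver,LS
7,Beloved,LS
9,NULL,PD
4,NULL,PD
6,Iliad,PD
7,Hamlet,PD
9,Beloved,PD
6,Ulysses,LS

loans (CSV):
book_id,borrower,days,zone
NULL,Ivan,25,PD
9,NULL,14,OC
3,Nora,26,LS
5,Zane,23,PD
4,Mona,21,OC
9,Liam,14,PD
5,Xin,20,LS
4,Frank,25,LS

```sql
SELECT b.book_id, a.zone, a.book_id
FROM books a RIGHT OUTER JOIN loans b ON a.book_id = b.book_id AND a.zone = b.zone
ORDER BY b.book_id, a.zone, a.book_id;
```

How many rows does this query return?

RIGHT JOIN keeps every row from `loans`; unmatched rows get NULL for `books`'s columns.
Matching on a.book_id = b.book_id AND a.zone = b.zone. A NULL in a compared column never satisfies the condition.
- book_id=9, zone=OC: 1 matching b row(s), so 1 row(s) emitted.
- book_id=NULL, zone=LS: no matching b row.
- book_id=7, zone=LS: no matching b row.
- book_id=9, zone=PD: 1 matching b row(s), so 1 row(s) emitted.
- book_id=4, zone=PD: no matching b row.
- book_id=6, zone=PD: no matching b row.
- book_id=7, zone=PD: no matching b row.
- book_id=9, zone=PD: 1 matching b row(s), so 1 row(s) emitted.
- book_id=6, zone=LS: no matching b row.
- 6 b row(s) had no a match → kept, a columns NULL.
Total: 3 matched + 6 padded = 9 rows.

9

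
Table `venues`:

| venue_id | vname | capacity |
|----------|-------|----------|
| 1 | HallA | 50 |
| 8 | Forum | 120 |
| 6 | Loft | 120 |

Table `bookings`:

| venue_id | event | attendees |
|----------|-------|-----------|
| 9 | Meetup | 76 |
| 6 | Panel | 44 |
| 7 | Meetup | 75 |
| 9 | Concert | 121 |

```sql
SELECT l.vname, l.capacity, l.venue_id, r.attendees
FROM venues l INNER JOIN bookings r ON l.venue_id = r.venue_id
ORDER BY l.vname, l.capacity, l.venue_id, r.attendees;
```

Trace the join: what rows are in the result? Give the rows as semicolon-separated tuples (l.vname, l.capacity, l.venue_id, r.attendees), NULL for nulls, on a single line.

INNER JOIN keeps only pairs where the ON condition holds.
Matching on l.venue_id = r.venue_id.
- l row (venue_id=1): no match → dropped.
- l row (venue_id=8): no match → dropped.
- l row (venue_id=6): matches 1 r row(s) → 1 output row(s).
After projecting and ordering:
l.vname | l.capacity | l.venue_id | r.attendees
Loft | 120 | 6 | 44

(Loft, 120, 6, 44)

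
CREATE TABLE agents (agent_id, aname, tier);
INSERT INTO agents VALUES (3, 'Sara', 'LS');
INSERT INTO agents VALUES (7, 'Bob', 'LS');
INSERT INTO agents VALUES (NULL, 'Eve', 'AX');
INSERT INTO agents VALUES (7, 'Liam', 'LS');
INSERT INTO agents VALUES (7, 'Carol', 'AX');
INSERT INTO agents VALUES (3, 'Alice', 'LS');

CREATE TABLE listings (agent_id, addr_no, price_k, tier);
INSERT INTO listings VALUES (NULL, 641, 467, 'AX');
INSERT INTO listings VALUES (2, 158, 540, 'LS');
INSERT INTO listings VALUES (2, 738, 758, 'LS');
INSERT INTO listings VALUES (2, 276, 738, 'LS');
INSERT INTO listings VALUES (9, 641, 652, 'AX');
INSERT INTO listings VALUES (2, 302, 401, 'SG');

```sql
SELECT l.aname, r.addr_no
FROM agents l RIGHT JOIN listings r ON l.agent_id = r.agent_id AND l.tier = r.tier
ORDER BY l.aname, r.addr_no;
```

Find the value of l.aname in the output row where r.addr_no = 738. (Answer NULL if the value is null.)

NULL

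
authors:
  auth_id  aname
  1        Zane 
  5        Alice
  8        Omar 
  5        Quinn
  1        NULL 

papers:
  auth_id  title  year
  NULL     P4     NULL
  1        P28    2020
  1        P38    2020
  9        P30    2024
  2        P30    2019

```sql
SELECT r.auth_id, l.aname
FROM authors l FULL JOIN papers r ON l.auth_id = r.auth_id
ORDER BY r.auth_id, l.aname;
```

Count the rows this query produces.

10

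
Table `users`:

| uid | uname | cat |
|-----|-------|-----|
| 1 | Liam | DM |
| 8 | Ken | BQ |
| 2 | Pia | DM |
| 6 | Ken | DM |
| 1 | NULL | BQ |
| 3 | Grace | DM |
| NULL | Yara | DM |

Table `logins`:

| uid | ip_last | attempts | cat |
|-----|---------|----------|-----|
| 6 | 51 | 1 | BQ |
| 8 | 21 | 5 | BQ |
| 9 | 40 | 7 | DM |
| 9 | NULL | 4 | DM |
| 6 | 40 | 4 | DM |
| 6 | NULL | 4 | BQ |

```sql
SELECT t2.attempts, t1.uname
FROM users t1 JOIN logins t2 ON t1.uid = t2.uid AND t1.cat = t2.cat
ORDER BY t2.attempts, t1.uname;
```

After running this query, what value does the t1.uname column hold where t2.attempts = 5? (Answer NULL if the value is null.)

Ken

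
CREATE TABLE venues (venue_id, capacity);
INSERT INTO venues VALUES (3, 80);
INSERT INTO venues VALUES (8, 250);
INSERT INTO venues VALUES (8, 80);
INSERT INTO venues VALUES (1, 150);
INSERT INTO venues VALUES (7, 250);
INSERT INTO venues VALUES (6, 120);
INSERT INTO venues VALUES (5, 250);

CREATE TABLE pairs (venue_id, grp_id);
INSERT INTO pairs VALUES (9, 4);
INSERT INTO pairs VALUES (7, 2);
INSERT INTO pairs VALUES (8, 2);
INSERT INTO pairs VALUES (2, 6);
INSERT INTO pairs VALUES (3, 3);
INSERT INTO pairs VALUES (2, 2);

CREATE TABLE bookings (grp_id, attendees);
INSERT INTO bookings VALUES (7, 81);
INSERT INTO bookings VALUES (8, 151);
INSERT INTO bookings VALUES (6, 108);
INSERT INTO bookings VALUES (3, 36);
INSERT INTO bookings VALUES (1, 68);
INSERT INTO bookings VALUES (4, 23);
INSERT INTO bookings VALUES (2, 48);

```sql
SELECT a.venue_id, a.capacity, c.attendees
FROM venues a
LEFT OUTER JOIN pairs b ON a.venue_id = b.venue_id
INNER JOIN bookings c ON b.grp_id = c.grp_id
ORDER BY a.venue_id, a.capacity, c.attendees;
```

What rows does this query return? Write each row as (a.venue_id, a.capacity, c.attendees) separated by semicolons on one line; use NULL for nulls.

Evaluate left to right. First `venues a LEFT JOIN pairs b` on venue_id: 7 row(s).
Then INNER JOIN `bookings c` on grp_id: keep only rows whose b.grp_id appears in c.

(3, 80, 36); (7, 250, 48); (8, 80, 48); (8, 250, 48)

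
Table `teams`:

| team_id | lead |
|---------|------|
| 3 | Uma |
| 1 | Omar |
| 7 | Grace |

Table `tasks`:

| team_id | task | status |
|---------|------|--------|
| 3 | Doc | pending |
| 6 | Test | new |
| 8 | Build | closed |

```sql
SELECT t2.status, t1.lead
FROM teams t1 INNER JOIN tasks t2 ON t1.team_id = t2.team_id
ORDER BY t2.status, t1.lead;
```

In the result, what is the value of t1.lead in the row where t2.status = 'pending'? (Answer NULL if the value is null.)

Uma

INNER JOIN keeps only pairs where the ON condition holds.
Matching on t1.team_id = t2.team_id.
Matched pairs: 1.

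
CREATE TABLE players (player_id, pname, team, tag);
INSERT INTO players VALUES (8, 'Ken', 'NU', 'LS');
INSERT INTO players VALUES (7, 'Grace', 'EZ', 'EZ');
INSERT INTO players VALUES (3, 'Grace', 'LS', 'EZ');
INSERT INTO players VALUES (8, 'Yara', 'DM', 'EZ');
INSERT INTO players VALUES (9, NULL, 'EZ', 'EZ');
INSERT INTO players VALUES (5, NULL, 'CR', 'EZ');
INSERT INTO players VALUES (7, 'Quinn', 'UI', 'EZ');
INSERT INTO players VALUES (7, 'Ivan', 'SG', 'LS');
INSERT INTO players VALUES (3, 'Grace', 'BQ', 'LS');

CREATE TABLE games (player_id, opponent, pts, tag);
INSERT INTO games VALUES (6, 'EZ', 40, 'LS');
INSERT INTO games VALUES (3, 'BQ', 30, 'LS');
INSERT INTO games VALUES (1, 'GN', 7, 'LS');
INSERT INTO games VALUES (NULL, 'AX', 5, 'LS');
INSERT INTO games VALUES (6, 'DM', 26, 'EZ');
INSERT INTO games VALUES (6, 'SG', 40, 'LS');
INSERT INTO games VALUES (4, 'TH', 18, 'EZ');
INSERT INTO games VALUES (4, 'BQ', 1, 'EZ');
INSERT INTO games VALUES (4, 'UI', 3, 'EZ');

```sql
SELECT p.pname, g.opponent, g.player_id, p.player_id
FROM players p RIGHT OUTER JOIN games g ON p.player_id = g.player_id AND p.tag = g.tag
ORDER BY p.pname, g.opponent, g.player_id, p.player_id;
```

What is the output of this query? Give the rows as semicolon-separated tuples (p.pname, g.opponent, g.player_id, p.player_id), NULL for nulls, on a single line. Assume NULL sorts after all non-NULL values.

RIGHT JOIN keeps every row from `games`; unmatched rows get NULL for `players`'s columns.
Matching on p.player_id = g.player_id AND p.tag = g.tag. A NULL in a compared column never satisfies the condition.
Matched pairs: 1; unmatched g rows kept: 8.

(Grace, BQ, 3, 3); (NULL, AX, NULL, NULL); (NULL, BQ, 4, NULL); (NULL, DM, 6, NULL); (NULL, EZ, 6, NULL); (NULL, GN, 1, NULL); (NULL, SG, 6, NULL); (NULL, TH, 4, NULL); (NULL, UI, 4, NULL)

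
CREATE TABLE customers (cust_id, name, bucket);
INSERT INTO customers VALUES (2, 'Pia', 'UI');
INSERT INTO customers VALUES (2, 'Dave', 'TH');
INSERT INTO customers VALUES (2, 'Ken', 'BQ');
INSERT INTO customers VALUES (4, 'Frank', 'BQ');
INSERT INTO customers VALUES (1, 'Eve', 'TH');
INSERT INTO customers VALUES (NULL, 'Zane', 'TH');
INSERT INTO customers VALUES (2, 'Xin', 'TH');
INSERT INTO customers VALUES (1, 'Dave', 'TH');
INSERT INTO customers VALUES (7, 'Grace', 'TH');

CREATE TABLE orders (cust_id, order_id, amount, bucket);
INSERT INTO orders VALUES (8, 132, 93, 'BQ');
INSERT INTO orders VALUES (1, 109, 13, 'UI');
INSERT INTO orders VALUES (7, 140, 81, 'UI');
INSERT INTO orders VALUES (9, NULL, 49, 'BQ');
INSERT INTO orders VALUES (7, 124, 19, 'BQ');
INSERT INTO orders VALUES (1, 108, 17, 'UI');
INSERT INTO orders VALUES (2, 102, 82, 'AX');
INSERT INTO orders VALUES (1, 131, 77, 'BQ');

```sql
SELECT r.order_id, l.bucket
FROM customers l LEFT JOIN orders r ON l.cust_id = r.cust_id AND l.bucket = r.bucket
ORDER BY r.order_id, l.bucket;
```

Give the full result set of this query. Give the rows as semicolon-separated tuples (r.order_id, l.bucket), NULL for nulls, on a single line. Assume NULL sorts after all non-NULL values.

(NULL, BQ); (NULL, BQ); (NULL, TH); (NULL, TH); (NULL, TH); (NULL, TH); (NULL, TH); (NULL, TH); (NULL, UI)

LEFT JOIN keeps every row from `customers`; unmatched rows get NULL for `orders`'s columns.
Matching on l.cust_id = r.cust_id AND l.bucket = r.bucket. A NULL in a compared column never satisfies the condition.
- l[0] cust_id=2, bucket=UI → no match; kept with NULLs on the r side.
- l[1] cust_id=2, bucket=TH → no match; kept with NULLs on the r side.
- l[2] cust_id=2, bucket=BQ → no match; kept with NULLs on the r side.
- l[3] cust_id=4, bucket=BQ → no match; kept with NULLs on the r side.
- l[4] cust_id=1, bucket=TH → no match; kept with NULLs on the r side.
- l[5] cust_id=NULL, bucket=TH → no match; kept with NULLs on the r side.
- l[6] cust_id=2, bucket=TH → no match; kept with NULLs on the r side.
- l[7] cust_id=1, bucket=TH → no match; kept with NULLs on the r side.
- l[8] cust_id=7, bucket=TH → no match; kept with NULLs on the r side.
After projecting and ordering:
r.order_id | l.bucket
NULL | BQ
NULL | BQ
NULL | TH
NULL | TH
NULL | TH
NULL | TH
NULL | TH
NULL | TH
NULL | UI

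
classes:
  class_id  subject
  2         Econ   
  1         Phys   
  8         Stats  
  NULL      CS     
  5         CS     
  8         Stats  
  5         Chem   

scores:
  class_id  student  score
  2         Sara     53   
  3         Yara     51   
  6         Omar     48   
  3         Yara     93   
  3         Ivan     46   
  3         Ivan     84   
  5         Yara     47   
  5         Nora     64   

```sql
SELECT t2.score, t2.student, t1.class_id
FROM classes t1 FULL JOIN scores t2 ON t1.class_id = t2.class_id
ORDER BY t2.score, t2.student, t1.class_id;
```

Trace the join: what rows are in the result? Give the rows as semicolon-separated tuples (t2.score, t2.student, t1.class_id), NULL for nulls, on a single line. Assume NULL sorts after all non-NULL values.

FULL OUTER JOIN keeps every row from both sides; unmatched rows get NULL for the other side's columns.
Matching on t1.class_id = t2.class_id. A NULL in a compared column never satisfies the condition.
Matched pairs: 5; unmatched t1 rows kept: 4; unmatched t2 rows kept: 5.

(46, Ivan, NULL); (47, Yara, 5); (47, Yara, 5); (48, Omar, NULL); (51, Yara, NULL); (53, Sara, 2); (64, Nora, 5); (64, Nora, 5); (84, Ivan, NULL); (93, Yara, NULL); (NULL, NULL, 1); (NULL, NULL, 8); (NULL, NULL, 8); (NULL, NULL, NULL)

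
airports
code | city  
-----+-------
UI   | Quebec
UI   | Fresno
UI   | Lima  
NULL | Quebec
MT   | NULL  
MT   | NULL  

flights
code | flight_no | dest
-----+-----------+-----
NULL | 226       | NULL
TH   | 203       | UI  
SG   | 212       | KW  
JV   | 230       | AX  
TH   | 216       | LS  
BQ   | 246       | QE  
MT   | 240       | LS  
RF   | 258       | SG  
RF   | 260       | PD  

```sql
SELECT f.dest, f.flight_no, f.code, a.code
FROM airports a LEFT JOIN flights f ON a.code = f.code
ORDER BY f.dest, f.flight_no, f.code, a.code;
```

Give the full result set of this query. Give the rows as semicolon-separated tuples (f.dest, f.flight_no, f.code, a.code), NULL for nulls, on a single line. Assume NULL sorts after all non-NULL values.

LEFT JOIN keeps every row from `airports`; unmatched rows get NULL for `flights`'s columns.
Matching on a.code = f.code. A NULL in a compared column never satisfies the condition.
- a (code=UI) has no partner → padded with NULL.
- a (code=UI) has no partner → padded with NULL.
- a (code=UI) has no partner → padded with NULL.
- a (code=NULL) has no partner → padded with NULL.
- a (code=MT) pairs with 1 row(s) of f.
- a (code=MT) pairs with 1 row(s) of f.
After projecting and ordering:
f.dest | f.flight_no | f.code | a.code
LS | 240 | MT | MT
LS | 240 | MT | MT
NULL | NULL | NULL | UI
NULL | NULL | NULL | UI
NULL | NULL | NULL | UI
NULL | NULL | NULL | NULL

(LS, 240, MT, MT); (LS, 240, MT, MT); (NULL, NULL, NULL, UI); (NULL, NULL, NULL, UI); (NULL, NULL, NULL, UI); (NULL, NULL, NULL, NULL)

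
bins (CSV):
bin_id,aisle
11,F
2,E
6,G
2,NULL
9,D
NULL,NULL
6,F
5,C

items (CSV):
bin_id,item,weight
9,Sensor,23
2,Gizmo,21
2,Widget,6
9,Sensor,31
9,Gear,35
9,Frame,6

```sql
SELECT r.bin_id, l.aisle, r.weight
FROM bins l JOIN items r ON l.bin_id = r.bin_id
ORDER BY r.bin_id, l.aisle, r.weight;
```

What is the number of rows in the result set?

8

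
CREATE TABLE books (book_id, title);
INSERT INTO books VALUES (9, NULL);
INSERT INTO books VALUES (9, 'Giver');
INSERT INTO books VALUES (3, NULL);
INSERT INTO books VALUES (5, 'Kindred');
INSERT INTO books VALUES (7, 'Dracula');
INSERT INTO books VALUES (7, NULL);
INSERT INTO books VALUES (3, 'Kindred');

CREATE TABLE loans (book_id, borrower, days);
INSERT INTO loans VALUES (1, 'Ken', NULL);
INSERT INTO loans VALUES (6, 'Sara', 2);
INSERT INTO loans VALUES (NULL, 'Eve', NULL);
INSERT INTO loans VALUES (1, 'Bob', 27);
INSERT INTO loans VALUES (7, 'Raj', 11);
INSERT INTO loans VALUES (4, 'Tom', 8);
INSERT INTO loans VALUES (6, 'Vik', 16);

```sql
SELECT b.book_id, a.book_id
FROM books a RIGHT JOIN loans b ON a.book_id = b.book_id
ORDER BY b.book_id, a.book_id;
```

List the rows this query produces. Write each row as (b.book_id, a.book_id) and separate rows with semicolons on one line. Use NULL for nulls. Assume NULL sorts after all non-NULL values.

RIGHT JOIN keeps every row from `loans`; unmatched rows get NULL for `books`'s columns.
Matching on a.book_id = b.book_id. A NULL in a compared column never satisfies the condition.
Matched pairs: 2; unmatched b rows kept: 6.

(1, NULL); (1, NULL); (4, NULL); (6, NULL); (6, NULL); (7, 7); (7, 7); (NULL, NULL)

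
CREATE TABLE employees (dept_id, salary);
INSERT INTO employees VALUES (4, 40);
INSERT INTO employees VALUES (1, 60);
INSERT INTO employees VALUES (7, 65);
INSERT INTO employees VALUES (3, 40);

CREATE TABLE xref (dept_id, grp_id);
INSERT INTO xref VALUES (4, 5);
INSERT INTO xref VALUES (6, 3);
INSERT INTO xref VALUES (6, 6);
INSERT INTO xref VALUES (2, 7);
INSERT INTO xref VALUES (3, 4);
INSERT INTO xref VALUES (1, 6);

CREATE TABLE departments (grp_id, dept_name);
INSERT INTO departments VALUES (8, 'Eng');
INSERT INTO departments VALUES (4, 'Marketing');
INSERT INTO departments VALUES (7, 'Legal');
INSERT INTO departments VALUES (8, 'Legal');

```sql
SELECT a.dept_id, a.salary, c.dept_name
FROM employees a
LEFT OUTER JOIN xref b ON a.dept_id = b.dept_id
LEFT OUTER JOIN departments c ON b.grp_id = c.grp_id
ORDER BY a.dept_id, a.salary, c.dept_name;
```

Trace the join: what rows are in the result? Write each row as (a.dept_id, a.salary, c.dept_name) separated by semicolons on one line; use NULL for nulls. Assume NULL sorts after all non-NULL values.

(1, 60, NULL); (3, 40, Marketing); (4, 40, NULL); (7, 65, NULL)

Evaluate left to right. First `employees a LEFT JOIN xref b` on dept_id: 4 row(s).
Then LEFT JOIN `departments c` on grp_id: each of those 4 rows is kept; rows whose b.grp_id has no match in c get NULL for c's columns.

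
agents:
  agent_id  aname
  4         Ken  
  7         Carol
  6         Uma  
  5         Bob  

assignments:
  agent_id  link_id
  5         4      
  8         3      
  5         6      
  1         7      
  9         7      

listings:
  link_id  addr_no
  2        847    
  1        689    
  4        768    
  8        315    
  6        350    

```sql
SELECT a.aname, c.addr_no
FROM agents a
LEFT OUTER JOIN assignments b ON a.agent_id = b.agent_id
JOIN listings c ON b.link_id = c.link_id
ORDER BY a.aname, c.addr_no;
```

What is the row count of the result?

Step 1 — a LEFT JOIN b on agent_id → 5 row(s).
Then INNER JOIN `listings c` on link_id: keep only rows whose b.link_id appears in c.
Result: 2 row(s).

2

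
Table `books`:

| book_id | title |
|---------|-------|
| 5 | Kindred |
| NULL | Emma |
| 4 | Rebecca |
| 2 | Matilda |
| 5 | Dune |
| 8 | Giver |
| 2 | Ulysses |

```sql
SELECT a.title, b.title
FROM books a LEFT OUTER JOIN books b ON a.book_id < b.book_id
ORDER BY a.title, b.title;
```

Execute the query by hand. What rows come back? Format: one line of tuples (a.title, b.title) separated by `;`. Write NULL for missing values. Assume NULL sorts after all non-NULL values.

(Dune, Giver); (Emma, NULL); (Giver, NULL); (Kindred, Giver); (Matilda, Dune); (Matilda, Giver); (Matilda, Kindred); (Matilda, Rebecca); (Rebecca, Dune); (Rebecca, Giver); (Rebecca, Kindred); (Ulysses, Dune); (Ulysses, Giver); (Ulysses, Kindred); (Ulysses, Rebecca)

LEFT JOIN keeps every row from `books a`; unmatched rows get NULL for `books b`'s columns.
Matching on a.book_id < b.book_id. A NULL in a compared column never satisfies the condition.
Matched pairs: 13; unmatched a rows kept: 2.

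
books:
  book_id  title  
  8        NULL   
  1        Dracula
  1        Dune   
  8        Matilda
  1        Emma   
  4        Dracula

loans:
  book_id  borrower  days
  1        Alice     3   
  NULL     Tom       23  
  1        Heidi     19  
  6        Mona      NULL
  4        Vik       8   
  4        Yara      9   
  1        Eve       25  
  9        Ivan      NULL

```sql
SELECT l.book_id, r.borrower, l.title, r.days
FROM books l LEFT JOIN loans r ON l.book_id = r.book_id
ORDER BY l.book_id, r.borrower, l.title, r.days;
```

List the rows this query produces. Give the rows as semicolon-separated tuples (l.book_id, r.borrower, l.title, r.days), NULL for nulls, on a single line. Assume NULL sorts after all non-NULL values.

LEFT JOIN keeps every row from `books`; unmatched rows get NULL for `loans`'s columns.
Matching on l.book_id = r.book_id. A NULL in a compared column never satisfies the condition.
- l[0] book_id=8 → no match; kept with NULLs on the r side.
- l[1] book_id=1 → 3 match(es) in r → 3 row(s).
- l[2] book_id=1 → 3 match(es) in r → 3 row(s).
- l[3] book_id=8 → no match; kept with NULLs on the r side.
- l[4] book_id=1 → 3 match(es) in r → 3 row(s).
- l[5] book_id=4 → 2 match(es) in r → 2 row(s).

(1, Alice, Dracula, 3); (1, Alice, Dune, 3); (1, Alice, Emma, 3); (1, Eve, Dracula, 25); (1, Eve, Dune, 25); (1, Eve, Emma, 25); (1, Heidi, Dracula, 19); (1, Heidi, Dune, 19); (1, Heidi, Emma, 19); (4, Vik, Dracula, 8); (4, Yara, Dracula, 9); (8, NULL, Matilda, NULL); (8, NULL, NULL, NULL)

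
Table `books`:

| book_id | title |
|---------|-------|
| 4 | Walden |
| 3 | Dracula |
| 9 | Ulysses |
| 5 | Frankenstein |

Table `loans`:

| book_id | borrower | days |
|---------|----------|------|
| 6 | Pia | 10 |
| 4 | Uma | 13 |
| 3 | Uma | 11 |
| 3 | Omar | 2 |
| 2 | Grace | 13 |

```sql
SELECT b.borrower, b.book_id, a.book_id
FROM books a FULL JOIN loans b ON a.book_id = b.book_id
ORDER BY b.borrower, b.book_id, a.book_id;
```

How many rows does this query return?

FULL OUTER JOIN keeps every row from both sides; unmatched rows get NULL for the other side's columns.
Matching on a.book_id = b.book_id.
- a row (book_id=4): matches 1 b row(s) → 1 output row(s).
- a row (book_id=3): matches 2 b row(s) → 2 output row(s).
- a row (book_id=9): no match → kept, b columns NULL.
- a row (book_id=5): no match → kept, b columns NULL.
- 2 row(s) from b found no a partner → padded with NULL.
Total: 3 matched + 4 padded = 7 rows.

7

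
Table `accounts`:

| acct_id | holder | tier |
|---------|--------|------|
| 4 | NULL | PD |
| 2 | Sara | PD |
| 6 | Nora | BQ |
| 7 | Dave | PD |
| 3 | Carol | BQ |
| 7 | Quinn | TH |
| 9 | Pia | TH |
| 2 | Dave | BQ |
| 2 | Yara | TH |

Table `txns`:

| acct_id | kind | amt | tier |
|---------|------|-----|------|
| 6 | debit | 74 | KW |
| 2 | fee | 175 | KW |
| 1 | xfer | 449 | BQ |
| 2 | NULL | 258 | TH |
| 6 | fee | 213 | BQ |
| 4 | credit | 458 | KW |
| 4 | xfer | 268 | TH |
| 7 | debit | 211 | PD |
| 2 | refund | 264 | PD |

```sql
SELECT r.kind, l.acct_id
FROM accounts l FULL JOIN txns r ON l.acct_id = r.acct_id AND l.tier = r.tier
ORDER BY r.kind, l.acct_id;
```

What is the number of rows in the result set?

14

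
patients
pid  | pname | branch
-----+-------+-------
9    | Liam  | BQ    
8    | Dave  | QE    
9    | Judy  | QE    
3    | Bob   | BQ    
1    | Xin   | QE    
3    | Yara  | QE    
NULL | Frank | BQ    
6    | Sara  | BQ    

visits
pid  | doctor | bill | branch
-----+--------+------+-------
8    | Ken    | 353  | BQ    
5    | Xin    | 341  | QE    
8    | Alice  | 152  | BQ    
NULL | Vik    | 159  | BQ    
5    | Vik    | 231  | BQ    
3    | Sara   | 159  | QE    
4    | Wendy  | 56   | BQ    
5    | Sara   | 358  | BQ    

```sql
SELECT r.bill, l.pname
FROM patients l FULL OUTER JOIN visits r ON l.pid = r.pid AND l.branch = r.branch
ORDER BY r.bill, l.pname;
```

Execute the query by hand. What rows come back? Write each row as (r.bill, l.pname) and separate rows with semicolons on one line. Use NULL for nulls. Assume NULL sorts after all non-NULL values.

(56, NULL); (152, NULL); (159, Yara); (159, NULL); (231, NULL); (341, NULL); (353, NULL); (358, NULL); (NULL, Bob); (NULL, Dave); (NULL, Frank); (NULL, Judy); (NULL, Liam); (NULL, Sara); (NULL, Xin)

FULL OUTER JOIN keeps every row from both sides; unmatched rows get NULL for the other side's columns.
Matching on l.pid = r.pid AND l.branch = r.branch. A NULL in a compared column never satisfies the condition.
Matched pairs: 1; unmatched l rows kept: 7; unmatched r rows kept: 7.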